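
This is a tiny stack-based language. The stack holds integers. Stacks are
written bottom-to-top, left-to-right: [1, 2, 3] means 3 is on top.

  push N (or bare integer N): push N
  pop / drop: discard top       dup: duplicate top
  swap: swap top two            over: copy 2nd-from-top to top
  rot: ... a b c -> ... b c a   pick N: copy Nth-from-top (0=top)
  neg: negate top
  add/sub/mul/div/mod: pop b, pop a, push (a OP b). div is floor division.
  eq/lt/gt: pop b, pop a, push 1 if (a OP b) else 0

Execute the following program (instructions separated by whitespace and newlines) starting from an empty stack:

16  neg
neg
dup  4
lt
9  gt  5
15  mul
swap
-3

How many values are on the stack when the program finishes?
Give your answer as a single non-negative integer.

Answer: 4

Derivation:
After 'push 16': stack = [16] (depth 1)
After 'neg': stack = [-16] (depth 1)
After 'neg': stack = [16] (depth 1)
After 'dup': stack = [16, 16] (depth 2)
After 'push 4': stack = [16, 16, 4] (depth 3)
After 'lt': stack = [16, 0] (depth 2)
After 'push 9': stack = [16, 0, 9] (depth 3)
After 'gt': stack = [16, 0] (depth 2)
After 'push 5': stack = [16, 0, 5] (depth 3)
After 'push 15': stack = [16, 0, 5, 15] (depth 4)
After 'mul': stack = [16, 0, 75] (depth 3)
After 'swap': stack = [16, 75, 0] (depth 3)
After 'push -3': stack = [16, 75, 0, -3] (depth 4)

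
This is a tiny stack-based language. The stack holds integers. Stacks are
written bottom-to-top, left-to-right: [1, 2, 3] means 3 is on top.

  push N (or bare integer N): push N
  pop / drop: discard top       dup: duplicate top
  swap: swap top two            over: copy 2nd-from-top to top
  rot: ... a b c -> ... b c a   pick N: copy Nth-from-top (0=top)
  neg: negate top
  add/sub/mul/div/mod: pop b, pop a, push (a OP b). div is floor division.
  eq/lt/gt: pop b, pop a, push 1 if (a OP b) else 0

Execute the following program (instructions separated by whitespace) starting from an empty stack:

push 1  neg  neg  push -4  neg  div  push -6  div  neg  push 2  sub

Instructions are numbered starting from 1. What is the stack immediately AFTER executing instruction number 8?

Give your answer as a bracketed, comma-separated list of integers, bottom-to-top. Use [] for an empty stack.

Step 1 ('push 1'): [1]
Step 2 ('neg'): [-1]
Step 3 ('neg'): [1]
Step 4 ('push -4'): [1, -4]
Step 5 ('neg'): [1, 4]
Step 6 ('div'): [0]
Step 7 ('push -6'): [0, -6]
Step 8 ('div'): [0]

Answer: [0]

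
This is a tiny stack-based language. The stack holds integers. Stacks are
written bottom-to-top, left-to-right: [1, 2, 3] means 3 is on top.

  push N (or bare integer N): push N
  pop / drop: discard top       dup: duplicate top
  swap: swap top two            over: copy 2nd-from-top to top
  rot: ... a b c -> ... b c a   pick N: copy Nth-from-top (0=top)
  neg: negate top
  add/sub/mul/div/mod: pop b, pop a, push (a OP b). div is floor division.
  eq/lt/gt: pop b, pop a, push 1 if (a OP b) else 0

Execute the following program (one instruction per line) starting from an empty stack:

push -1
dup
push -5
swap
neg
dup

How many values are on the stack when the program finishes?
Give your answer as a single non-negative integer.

Answer: 4

Derivation:
After 'push -1': stack = [-1] (depth 1)
After 'dup': stack = [-1, -1] (depth 2)
After 'push -5': stack = [-1, -1, -5] (depth 3)
After 'swap': stack = [-1, -5, -1] (depth 3)
After 'neg': stack = [-1, -5, 1] (depth 3)
After 'dup': stack = [-1, -5, 1, 1] (depth 4)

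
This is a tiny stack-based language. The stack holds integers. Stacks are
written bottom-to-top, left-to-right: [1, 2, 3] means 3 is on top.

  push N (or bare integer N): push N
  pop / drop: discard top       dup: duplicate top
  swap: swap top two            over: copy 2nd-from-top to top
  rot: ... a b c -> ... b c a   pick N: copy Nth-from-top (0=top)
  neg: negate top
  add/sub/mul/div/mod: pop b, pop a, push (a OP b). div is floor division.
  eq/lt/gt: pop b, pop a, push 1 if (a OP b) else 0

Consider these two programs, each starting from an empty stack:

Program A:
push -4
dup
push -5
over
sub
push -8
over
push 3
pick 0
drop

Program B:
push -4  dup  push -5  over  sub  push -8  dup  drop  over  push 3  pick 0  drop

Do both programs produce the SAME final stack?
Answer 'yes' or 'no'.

Program A trace:
  After 'push -4': [-4]
  After 'dup': [-4, -4]
  After 'push -5': [-4, -4, -5]
  After 'over': [-4, -4, -5, -4]
  After 'sub': [-4, -4, -1]
  After 'push -8': [-4, -4, -1, -8]
  After 'over': [-4, -4, -1, -8, -1]
  After 'push 3': [-4, -4, -1, -8, -1, 3]
  After 'pick 0': [-4, -4, -1, -8, -1, 3, 3]
  After 'drop': [-4, -4, -1, -8, -1, 3]
Program A final stack: [-4, -4, -1, -8, -1, 3]

Program B trace:
  After 'push -4': [-4]
  After 'dup': [-4, -4]
  After 'push -5': [-4, -4, -5]
  After 'over': [-4, -4, -5, -4]
  After 'sub': [-4, -4, -1]
  After 'push -8': [-4, -4, -1, -8]
  After 'dup': [-4, -4, -1, -8, -8]
  After 'drop': [-4, -4, -1, -8]
  After 'over': [-4, -4, -1, -8, -1]
  After 'push 3': [-4, -4, -1, -8, -1, 3]
  After 'pick 0': [-4, -4, -1, -8, -1, 3, 3]
  After 'drop': [-4, -4, -1, -8, -1, 3]
Program B final stack: [-4, -4, -1, -8, -1, 3]
Same: yes

Answer: yes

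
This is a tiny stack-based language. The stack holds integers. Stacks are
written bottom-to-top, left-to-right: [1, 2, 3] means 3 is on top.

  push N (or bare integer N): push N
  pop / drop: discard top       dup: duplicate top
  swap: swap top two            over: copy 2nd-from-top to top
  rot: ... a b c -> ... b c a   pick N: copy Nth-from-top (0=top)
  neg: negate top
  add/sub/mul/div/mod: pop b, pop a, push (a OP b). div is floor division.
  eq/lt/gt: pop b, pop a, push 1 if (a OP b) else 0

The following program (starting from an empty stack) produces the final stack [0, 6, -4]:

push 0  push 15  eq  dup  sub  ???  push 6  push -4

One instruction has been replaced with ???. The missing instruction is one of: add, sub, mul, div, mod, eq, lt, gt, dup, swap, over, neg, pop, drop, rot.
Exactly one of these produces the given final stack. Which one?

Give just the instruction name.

Answer: neg

Derivation:
Stack before ???: [0]
Stack after ???:  [0]
The instruction that transforms [0] -> [0] is: neg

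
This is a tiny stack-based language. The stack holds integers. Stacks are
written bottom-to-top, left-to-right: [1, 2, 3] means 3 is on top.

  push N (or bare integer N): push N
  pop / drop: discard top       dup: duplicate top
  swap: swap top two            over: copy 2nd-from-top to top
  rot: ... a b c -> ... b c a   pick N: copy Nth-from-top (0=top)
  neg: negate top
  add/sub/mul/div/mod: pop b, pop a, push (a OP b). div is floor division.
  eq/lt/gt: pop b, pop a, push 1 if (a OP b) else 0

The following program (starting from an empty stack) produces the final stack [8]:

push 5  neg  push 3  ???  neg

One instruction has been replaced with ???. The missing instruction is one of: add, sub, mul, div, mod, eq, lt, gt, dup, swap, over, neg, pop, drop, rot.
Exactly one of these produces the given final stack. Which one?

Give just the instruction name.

Answer: sub

Derivation:
Stack before ???: [-5, 3]
Stack after ???:  [-8]
The instruction that transforms [-5, 3] -> [-8] is: sub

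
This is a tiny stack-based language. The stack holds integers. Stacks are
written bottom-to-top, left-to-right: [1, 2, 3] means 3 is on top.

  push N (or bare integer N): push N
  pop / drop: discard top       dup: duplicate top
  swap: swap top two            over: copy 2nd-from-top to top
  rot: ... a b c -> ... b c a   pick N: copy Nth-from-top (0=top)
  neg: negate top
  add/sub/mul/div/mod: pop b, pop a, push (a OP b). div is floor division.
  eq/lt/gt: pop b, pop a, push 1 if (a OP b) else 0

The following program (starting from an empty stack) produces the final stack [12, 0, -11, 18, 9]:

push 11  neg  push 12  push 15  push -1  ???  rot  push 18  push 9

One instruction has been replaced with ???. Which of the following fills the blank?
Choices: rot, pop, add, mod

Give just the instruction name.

Answer: mod

Derivation:
Stack before ???: [-11, 12, 15, -1]
Stack after ???:  [-11, 12, 0]
Checking each choice:
  rot: produces [-11, -1, 12, 15, 18, 9]
  pop: produces [12, 15, -11, 18, 9]
  add: produces [12, 14, -11, 18, 9]
  mod: MATCH


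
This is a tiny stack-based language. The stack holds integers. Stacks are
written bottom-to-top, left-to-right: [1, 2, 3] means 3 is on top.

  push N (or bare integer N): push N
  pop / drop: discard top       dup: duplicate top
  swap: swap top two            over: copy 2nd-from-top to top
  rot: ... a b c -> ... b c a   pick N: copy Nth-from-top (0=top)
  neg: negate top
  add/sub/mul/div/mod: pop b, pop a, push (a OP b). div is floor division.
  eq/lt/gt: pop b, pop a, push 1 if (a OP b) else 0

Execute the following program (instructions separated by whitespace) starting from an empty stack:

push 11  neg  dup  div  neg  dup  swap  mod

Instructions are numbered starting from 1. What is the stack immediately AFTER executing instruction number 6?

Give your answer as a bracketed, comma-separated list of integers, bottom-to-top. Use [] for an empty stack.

Step 1 ('push 11'): [11]
Step 2 ('neg'): [-11]
Step 3 ('dup'): [-11, -11]
Step 4 ('div'): [1]
Step 5 ('neg'): [-1]
Step 6 ('dup'): [-1, -1]

Answer: [-1, -1]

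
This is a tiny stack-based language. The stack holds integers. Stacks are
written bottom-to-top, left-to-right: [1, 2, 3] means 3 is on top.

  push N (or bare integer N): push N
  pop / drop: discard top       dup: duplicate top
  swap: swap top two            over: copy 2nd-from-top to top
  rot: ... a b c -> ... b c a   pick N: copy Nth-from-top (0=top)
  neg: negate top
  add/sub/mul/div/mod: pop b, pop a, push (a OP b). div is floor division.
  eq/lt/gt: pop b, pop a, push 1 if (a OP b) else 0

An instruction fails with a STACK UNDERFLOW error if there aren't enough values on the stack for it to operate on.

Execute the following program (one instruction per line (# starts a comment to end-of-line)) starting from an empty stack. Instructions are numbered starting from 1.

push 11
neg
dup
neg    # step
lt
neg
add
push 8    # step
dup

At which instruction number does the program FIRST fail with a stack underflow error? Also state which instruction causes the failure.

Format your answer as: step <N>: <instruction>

Step 1 ('push 11'): stack = [11], depth = 1
Step 2 ('neg'): stack = [-11], depth = 1
Step 3 ('dup'): stack = [-11, -11], depth = 2
Step 4 ('neg'): stack = [-11, 11], depth = 2
Step 5 ('lt'): stack = [1], depth = 1
Step 6 ('neg'): stack = [-1], depth = 1
Step 7 ('add'): needs 2 value(s) but depth is 1 — STACK UNDERFLOW

Answer: step 7: add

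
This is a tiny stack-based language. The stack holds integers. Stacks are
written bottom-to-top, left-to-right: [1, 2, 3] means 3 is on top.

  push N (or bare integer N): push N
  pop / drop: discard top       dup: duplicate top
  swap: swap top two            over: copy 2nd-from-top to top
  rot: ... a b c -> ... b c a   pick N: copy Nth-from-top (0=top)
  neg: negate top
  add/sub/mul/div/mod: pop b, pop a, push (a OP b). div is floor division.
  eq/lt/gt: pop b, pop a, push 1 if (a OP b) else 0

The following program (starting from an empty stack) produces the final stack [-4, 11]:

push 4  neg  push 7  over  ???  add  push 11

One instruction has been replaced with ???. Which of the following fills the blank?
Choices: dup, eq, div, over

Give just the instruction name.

Answer: eq

Derivation:
Stack before ???: [-4, 7, -4]
Stack after ???:  [-4, 0]
Checking each choice:
  dup: produces [-4, 7, -8, 11]
  eq: MATCH
  div: produces [-6, 11]
  over: produces [-4, 7, 3, 11]


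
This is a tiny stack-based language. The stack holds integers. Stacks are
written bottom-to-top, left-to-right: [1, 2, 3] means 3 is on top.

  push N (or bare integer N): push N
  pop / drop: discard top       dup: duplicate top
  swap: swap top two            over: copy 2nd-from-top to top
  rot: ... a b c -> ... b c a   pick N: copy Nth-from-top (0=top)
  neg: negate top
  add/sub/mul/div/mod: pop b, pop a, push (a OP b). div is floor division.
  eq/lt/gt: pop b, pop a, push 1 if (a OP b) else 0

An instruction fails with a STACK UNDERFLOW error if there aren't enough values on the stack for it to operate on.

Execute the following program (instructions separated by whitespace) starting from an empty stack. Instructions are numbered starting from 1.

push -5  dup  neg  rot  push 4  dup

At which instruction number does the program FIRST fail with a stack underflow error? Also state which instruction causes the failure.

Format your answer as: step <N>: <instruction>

Step 1 ('push -5'): stack = [-5], depth = 1
Step 2 ('dup'): stack = [-5, -5], depth = 2
Step 3 ('neg'): stack = [-5, 5], depth = 2
Step 4 ('rot'): needs 3 value(s) but depth is 2 — STACK UNDERFLOW

Answer: step 4: rot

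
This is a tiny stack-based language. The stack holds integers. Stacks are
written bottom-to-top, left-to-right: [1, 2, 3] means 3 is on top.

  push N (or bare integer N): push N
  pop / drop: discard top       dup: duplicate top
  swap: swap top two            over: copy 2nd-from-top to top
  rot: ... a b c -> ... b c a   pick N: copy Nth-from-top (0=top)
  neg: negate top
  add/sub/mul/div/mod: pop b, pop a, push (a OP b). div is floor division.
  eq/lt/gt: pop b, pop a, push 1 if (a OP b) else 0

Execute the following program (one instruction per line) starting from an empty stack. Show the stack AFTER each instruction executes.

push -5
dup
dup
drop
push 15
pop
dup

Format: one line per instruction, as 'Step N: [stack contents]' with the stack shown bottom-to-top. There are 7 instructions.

Step 1: [-5]
Step 2: [-5, -5]
Step 3: [-5, -5, -5]
Step 4: [-5, -5]
Step 5: [-5, -5, 15]
Step 6: [-5, -5]
Step 7: [-5, -5, -5]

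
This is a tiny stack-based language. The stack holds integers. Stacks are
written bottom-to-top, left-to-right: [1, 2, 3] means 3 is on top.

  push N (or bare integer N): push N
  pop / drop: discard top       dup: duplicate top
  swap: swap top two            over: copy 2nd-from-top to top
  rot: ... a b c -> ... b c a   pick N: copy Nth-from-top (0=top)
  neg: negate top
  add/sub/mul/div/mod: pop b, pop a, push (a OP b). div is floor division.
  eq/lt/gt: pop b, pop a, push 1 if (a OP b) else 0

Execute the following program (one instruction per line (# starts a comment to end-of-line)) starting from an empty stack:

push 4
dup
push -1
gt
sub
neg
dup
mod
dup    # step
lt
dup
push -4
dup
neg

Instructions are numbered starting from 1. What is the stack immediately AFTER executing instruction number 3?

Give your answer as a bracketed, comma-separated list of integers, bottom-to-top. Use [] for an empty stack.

Answer: [4, 4, -1]

Derivation:
Step 1 ('push 4'): [4]
Step 2 ('dup'): [4, 4]
Step 3 ('push -1'): [4, 4, -1]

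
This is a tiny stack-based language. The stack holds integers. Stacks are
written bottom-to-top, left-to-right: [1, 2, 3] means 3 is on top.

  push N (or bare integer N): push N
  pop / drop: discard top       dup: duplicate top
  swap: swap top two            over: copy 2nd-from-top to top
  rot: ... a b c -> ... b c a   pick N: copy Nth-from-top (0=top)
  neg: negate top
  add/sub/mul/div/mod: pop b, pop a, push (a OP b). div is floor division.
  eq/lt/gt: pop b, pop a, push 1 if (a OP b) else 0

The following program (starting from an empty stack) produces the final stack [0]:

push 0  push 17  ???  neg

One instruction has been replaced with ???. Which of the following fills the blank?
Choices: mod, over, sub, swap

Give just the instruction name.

Stack before ???: [0, 17]
Stack after ???:  [0]
Checking each choice:
  mod: MATCH
  over: produces [0, 17, 0]
  sub: produces [17]
  swap: produces [17, 0]


Answer: mod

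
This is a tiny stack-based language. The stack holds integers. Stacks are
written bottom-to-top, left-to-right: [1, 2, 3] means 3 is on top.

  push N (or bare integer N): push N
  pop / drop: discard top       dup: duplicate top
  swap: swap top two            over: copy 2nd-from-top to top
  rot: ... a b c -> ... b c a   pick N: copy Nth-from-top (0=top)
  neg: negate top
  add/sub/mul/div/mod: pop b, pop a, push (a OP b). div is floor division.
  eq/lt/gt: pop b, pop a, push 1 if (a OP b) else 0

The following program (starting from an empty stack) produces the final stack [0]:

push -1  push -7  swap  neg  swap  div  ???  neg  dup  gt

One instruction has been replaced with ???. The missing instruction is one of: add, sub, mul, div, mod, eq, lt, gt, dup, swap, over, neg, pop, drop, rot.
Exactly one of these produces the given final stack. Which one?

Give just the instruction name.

Answer: neg

Derivation:
Stack before ???: [-1]
Stack after ???:  [1]
The instruction that transforms [-1] -> [1] is: neg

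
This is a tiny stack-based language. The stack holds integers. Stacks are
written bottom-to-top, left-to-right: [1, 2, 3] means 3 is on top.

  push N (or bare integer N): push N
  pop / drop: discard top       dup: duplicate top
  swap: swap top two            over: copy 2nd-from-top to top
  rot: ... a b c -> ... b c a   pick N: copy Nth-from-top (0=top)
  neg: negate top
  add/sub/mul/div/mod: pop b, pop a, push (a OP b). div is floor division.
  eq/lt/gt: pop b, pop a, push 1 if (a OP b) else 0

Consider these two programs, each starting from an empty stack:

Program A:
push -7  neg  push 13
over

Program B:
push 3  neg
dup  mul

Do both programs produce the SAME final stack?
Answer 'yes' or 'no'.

Answer: no

Derivation:
Program A trace:
  After 'push -7': [-7]
  After 'neg': [7]
  After 'push 13': [7, 13]
  After 'over': [7, 13, 7]
Program A final stack: [7, 13, 7]

Program B trace:
  After 'push 3': [3]
  After 'neg': [-3]
  After 'dup': [-3, -3]
  After 'mul': [9]
Program B final stack: [9]
Same: no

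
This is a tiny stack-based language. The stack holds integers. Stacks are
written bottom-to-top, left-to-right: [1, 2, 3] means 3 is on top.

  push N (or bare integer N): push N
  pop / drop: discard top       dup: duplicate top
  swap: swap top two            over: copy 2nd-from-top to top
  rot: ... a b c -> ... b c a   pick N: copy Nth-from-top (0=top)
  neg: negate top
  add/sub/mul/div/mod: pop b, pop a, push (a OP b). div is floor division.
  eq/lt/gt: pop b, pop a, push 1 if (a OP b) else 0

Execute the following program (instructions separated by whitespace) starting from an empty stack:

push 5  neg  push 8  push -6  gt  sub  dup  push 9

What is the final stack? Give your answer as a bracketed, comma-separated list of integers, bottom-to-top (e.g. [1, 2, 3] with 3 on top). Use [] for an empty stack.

Answer: [-6, -6, 9]

Derivation:
After 'push 5': [5]
After 'neg': [-5]
After 'push 8': [-5, 8]
After 'push -6': [-5, 8, -6]
After 'gt': [-5, 1]
After 'sub': [-6]
After 'dup': [-6, -6]
After 'push 9': [-6, -6, 9]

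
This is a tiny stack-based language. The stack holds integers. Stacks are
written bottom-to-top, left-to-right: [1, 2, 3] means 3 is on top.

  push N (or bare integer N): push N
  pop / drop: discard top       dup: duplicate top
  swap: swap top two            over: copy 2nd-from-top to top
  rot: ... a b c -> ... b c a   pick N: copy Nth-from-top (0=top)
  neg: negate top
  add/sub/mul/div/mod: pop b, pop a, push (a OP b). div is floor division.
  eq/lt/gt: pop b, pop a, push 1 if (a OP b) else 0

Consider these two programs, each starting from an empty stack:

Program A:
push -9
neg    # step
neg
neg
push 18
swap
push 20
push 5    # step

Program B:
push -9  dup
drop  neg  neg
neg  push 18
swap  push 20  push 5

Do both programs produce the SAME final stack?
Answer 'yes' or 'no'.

Answer: yes

Derivation:
Program A trace:
  After 'push -9': [-9]
  After 'neg': [9]
  After 'neg': [-9]
  After 'neg': [9]
  After 'push 18': [9, 18]
  After 'swap': [18, 9]
  After 'push 20': [18, 9, 20]
  After 'push 5': [18, 9, 20, 5]
Program A final stack: [18, 9, 20, 5]

Program B trace:
  After 'push -9': [-9]
  After 'dup': [-9, -9]
  After 'drop': [-9]
  After 'neg': [9]
  After 'neg': [-9]
  After 'neg': [9]
  After 'push 18': [9, 18]
  After 'swap': [18, 9]
  After 'push 20': [18, 9, 20]
  After 'push 5': [18, 9, 20, 5]
Program B final stack: [18, 9, 20, 5]
Same: yes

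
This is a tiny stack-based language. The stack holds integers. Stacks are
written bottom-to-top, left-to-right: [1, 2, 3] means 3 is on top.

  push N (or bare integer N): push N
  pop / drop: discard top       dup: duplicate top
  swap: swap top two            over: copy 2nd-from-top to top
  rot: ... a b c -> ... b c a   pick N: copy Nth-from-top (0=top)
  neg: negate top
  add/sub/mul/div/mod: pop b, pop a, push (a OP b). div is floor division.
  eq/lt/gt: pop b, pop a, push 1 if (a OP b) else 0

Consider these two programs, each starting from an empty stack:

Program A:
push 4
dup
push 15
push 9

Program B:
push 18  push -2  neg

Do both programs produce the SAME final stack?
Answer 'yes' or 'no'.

Answer: no

Derivation:
Program A trace:
  After 'push 4': [4]
  After 'dup': [4, 4]
  After 'push 15': [4, 4, 15]
  After 'push 9': [4, 4, 15, 9]
Program A final stack: [4, 4, 15, 9]

Program B trace:
  After 'push 18': [18]
  After 'push -2': [18, -2]
  After 'neg': [18, 2]
Program B final stack: [18, 2]
Same: no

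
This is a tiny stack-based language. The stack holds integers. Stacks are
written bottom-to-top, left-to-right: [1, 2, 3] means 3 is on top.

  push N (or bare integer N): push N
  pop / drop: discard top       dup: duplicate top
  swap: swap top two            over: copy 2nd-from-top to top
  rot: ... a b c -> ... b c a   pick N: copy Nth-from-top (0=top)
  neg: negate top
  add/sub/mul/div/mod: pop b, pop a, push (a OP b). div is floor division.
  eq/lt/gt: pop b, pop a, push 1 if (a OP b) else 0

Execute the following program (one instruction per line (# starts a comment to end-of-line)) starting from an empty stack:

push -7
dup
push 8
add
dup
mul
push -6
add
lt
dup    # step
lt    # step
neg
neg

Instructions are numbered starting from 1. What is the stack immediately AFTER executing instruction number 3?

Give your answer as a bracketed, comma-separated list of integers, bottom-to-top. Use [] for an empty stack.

Answer: [-7, -7, 8]

Derivation:
Step 1 ('push -7'): [-7]
Step 2 ('dup'): [-7, -7]
Step 3 ('push 8'): [-7, -7, 8]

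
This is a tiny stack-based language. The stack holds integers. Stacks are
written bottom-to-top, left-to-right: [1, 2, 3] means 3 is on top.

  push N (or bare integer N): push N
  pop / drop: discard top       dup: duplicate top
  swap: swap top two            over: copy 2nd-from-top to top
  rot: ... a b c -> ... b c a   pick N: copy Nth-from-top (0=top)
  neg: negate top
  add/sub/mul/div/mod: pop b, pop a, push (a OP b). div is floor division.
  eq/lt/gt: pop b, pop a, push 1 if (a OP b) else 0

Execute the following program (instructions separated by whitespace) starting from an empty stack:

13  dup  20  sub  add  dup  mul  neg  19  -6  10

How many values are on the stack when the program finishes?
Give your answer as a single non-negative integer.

After 'push 13': stack = [13] (depth 1)
After 'dup': stack = [13, 13] (depth 2)
After 'push 20': stack = [13, 13, 20] (depth 3)
After 'sub': stack = [13, -7] (depth 2)
After 'add': stack = [6] (depth 1)
After 'dup': stack = [6, 6] (depth 2)
After 'mul': stack = [36] (depth 1)
After 'neg': stack = [-36] (depth 1)
After 'push 19': stack = [-36, 19] (depth 2)
After 'push -6': stack = [-36, 19, -6] (depth 3)
After 'push 10': stack = [-36, 19, -6, 10] (depth 4)

Answer: 4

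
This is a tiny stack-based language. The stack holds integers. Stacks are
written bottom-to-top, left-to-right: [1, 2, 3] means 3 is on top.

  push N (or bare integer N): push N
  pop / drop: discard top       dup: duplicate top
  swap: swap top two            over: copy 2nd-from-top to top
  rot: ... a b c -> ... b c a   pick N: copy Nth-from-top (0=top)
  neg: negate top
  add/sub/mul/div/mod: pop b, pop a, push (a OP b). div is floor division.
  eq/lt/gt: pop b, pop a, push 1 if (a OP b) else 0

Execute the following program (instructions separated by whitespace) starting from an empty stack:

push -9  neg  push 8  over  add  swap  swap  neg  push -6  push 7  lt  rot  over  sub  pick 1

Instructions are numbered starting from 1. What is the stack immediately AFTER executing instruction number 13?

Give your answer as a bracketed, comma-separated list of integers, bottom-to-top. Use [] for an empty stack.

Step 1 ('push -9'): [-9]
Step 2 ('neg'): [9]
Step 3 ('push 8'): [9, 8]
Step 4 ('over'): [9, 8, 9]
Step 5 ('add'): [9, 17]
Step 6 ('swap'): [17, 9]
Step 7 ('swap'): [9, 17]
Step 8 ('neg'): [9, -17]
Step 9 ('push -6'): [9, -17, -6]
Step 10 ('push 7'): [9, -17, -6, 7]
Step 11 ('lt'): [9, -17, 1]
Step 12 ('rot'): [-17, 1, 9]
Step 13 ('over'): [-17, 1, 9, 1]

Answer: [-17, 1, 9, 1]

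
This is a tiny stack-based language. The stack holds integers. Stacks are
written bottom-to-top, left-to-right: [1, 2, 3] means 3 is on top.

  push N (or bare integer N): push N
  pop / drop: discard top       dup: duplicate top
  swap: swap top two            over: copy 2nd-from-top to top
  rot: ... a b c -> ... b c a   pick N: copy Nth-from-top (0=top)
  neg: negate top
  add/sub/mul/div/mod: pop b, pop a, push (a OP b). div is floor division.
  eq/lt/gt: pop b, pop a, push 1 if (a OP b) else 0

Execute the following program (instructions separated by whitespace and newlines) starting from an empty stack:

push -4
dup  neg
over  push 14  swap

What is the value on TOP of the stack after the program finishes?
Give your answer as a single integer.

Answer: -4

Derivation:
After 'push -4': [-4]
After 'dup': [-4, -4]
After 'neg': [-4, 4]
After 'over': [-4, 4, -4]
After 'push 14': [-4, 4, -4, 14]
After 'swap': [-4, 4, 14, -4]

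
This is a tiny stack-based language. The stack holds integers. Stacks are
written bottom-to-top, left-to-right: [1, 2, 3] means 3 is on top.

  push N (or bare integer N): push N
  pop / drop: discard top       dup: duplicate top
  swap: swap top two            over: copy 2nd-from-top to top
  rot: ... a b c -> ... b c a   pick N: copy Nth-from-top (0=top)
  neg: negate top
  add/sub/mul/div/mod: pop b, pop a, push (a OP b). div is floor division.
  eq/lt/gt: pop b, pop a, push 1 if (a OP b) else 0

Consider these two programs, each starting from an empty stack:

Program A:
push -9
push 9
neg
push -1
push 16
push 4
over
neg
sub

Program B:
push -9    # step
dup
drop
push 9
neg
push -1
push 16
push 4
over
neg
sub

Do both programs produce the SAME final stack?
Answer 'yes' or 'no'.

Program A trace:
  After 'push -9': [-9]
  After 'push 9': [-9, 9]
  After 'neg': [-9, -9]
  After 'push -1': [-9, -9, -1]
  After 'push 16': [-9, -9, -1, 16]
  After 'push 4': [-9, -9, -1, 16, 4]
  After 'over': [-9, -9, -1, 16, 4, 16]
  After 'neg': [-9, -9, -1, 16, 4, -16]
  After 'sub': [-9, -9, -1, 16, 20]
Program A final stack: [-9, -9, -1, 16, 20]

Program B trace:
  After 'push -9': [-9]
  After 'dup': [-9, -9]
  After 'drop': [-9]
  After 'push 9': [-9, 9]
  After 'neg': [-9, -9]
  After 'push -1': [-9, -9, -1]
  After 'push 16': [-9, -9, -1, 16]
  After 'push 4': [-9, -9, -1, 16, 4]
  After 'over': [-9, -9, -1, 16, 4, 16]
  After 'neg': [-9, -9, -1, 16, 4, -16]
  After 'sub': [-9, -9, -1, 16, 20]
Program B final stack: [-9, -9, -1, 16, 20]
Same: yes

Answer: yes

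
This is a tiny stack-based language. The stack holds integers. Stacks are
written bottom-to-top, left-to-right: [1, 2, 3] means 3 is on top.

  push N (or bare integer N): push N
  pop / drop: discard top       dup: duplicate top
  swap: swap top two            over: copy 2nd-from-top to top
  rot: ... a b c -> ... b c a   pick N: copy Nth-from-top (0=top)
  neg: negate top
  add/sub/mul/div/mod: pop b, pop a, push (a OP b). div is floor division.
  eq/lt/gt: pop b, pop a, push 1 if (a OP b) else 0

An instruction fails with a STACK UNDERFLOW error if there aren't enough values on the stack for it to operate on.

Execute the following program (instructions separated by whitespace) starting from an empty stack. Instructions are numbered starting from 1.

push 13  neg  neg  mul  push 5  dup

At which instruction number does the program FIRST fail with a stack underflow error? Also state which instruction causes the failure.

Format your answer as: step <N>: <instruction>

Step 1 ('push 13'): stack = [13], depth = 1
Step 2 ('neg'): stack = [-13], depth = 1
Step 3 ('neg'): stack = [13], depth = 1
Step 4 ('mul'): needs 2 value(s) but depth is 1 — STACK UNDERFLOW

Answer: step 4: mul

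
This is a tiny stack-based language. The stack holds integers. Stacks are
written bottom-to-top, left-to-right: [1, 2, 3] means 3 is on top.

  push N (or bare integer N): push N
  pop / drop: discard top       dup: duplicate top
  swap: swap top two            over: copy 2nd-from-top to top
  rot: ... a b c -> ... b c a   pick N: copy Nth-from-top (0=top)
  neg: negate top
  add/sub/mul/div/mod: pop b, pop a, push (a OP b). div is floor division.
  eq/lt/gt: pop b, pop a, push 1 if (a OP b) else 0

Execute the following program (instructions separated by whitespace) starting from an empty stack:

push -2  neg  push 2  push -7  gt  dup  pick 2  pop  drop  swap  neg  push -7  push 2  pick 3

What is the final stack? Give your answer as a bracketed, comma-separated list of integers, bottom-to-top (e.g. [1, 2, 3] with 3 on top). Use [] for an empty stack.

Answer: [1, -2, -7, 2, 1]

Derivation:
After 'push -2': [-2]
After 'neg': [2]
After 'push 2': [2, 2]
After 'push -7': [2, 2, -7]
After 'gt': [2, 1]
After 'dup': [2, 1, 1]
After 'pick 2': [2, 1, 1, 2]
After 'pop': [2, 1, 1]
After 'drop': [2, 1]
After 'swap': [1, 2]
After 'neg': [1, -2]
After 'push -7': [1, -2, -7]
After 'push 2': [1, -2, -7, 2]
After 'pick 3': [1, -2, -7, 2, 1]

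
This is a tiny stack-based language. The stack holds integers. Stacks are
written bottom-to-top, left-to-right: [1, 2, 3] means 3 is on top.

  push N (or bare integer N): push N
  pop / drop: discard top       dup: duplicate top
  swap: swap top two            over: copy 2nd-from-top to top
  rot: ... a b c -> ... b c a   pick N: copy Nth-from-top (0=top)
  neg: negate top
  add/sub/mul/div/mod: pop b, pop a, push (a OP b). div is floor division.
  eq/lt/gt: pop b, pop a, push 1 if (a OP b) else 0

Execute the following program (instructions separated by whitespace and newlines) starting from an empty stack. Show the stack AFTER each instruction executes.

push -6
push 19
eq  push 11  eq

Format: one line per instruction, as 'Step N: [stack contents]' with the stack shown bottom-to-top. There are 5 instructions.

Step 1: [-6]
Step 2: [-6, 19]
Step 3: [0]
Step 4: [0, 11]
Step 5: [0]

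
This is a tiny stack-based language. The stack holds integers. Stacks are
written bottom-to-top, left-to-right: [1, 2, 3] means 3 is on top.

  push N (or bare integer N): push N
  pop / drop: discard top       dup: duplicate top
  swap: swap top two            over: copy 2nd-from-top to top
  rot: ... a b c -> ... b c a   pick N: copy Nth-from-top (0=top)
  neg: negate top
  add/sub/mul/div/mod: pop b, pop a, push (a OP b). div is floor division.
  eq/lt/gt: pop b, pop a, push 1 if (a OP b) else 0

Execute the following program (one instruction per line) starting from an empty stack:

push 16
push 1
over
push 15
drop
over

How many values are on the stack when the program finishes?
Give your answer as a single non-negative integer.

After 'push 16': stack = [16] (depth 1)
After 'push 1': stack = [16, 1] (depth 2)
After 'over': stack = [16, 1, 16] (depth 3)
After 'push 15': stack = [16, 1, 16, 15] (depth 4)
After 'drop': stack = [16, 1, 16] (depth 3)
After 'over': stack = [16, 1, 16, 1] (depth 4)

Answer: 4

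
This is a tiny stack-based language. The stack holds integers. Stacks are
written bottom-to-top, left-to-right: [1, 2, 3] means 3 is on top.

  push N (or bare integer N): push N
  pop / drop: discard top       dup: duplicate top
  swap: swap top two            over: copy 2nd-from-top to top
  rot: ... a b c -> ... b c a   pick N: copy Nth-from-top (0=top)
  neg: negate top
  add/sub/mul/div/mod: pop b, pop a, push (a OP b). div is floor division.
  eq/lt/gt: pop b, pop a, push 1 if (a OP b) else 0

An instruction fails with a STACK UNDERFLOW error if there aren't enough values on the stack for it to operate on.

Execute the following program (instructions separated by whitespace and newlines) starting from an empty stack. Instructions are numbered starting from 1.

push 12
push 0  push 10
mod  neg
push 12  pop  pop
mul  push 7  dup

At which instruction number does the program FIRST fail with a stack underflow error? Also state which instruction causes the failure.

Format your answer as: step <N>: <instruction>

Step 1 ('push 12'): stack = [12], depth = 1
Step 2 ('push 0'): stack = [12, 0], depth = 2
Step 3 ('push 10'): stack = [12, 0, 10], depth = 3
Step 4 ('mod'): stack = [12, 0], depth = 2
Step 5 ('neg'): stack = [12, 0], depth = 2
Step 6 ('push 12'): stack = [12, 0, 12], depth = 3
Step 7 ('pop'): stack = [12, 0], depth = 2
Step 8 ('pop'): stack = [12], depth = 1
Step 9 ('mul'): needs 2 value(s) but depth is 1 — STACK UNDERFLOW

Answer: step 9: mul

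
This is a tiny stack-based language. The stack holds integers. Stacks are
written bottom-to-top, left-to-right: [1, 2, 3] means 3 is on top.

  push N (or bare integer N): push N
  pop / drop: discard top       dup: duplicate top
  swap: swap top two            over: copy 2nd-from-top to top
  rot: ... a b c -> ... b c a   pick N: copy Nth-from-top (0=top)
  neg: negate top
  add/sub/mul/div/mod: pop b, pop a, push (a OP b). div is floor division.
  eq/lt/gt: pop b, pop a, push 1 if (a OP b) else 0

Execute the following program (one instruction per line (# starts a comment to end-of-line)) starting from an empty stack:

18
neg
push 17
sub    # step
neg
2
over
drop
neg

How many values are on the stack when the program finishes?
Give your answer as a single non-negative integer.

Answer: 2

Derivation:
After 'push 18': stack = [18] (depth 1)
After 'neg': stack = [-18] (depth 1)
After 'push 17': stack = [-18, 17] (depth 2)
After 'sub': stack = [-35] (depth 1)
After 'neg': stack = [35] (depth 1)
After 'push 2': stack = [35, 2] (depth 2)
After 'over': stack = [35, 2, 35] (depth 3)
After 'drop': stack = [35, 2] (depth 2)
After 'neg': stack = [35, -2] (depth 2)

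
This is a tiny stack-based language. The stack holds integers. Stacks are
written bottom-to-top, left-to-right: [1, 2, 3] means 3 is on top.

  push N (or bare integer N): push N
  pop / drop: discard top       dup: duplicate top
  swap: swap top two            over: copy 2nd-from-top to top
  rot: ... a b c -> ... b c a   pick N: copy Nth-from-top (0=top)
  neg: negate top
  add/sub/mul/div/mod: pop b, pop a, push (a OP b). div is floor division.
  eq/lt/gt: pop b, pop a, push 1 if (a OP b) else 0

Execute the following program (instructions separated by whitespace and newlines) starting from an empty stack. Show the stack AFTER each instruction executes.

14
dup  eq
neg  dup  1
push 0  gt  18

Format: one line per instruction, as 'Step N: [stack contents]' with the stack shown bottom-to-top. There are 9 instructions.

Step 1: [14]
Step 2: [14, 14]
Step 3: [1]
Step 4: [-1]
Step 5: [-1, -1]
Step 6: [-1, -1, 1]
Step 7: [-1, -1, 1, 0]
Step 8: [-1, -1, 1]
Step 9: [-1, -1, 1, 18]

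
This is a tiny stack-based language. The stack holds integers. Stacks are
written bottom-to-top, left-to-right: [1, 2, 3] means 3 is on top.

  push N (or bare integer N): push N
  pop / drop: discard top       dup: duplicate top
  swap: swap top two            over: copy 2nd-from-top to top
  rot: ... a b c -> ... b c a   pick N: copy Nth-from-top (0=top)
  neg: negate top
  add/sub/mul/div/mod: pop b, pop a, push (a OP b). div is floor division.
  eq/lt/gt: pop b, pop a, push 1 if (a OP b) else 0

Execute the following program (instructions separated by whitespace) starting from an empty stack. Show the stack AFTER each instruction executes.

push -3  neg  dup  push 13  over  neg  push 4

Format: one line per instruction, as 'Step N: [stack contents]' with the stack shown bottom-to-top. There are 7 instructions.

Step 1: [-3]
Step 2: [3]
Step 3: [3, 3]
Step 4: [3, 3, 13]
Step 5: [3, 3, 13, 3]
Step 6: [3, 3, 13, -3]
Step 7: [3, 3, 13, -3, 4]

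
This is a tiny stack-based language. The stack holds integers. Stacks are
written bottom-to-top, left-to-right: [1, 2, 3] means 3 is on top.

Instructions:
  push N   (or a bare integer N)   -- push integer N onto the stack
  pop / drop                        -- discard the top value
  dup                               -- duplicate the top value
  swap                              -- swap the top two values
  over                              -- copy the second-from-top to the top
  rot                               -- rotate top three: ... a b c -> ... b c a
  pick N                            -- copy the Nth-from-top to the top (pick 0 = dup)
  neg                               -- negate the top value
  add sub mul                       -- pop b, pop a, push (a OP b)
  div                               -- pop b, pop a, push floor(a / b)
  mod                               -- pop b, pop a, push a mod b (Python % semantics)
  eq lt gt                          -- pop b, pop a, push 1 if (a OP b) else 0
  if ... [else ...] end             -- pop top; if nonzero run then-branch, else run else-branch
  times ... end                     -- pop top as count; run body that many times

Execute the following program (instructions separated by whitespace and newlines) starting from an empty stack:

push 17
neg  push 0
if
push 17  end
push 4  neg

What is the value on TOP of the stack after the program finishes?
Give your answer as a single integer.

After 'push 17': [17]
After 'neg': [-17]
After 'push 0': [-17, 0]
After 'if': [-17]
After 'push 4': [-17, 4]
After 'neg': [-17, -4]

Answer: -4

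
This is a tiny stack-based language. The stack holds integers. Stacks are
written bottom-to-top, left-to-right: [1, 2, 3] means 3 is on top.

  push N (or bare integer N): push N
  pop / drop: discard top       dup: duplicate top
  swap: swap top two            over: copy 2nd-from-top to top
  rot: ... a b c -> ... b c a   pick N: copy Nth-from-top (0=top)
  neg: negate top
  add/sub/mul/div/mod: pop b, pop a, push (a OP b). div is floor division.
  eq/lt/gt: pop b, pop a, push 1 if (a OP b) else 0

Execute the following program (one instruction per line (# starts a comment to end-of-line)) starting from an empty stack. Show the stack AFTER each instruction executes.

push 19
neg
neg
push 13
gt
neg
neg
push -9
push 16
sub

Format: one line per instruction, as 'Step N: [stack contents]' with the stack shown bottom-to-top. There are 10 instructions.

Step 1: [19]
Step 2: [-19]
Step 3: [19]
Step 4: [19, 13]
Step 5: [1]
Step 6: [-1]
Step 7: [1]
Step 8: [1, -9]
Step 9: [1, -9, 16]
Step 10: [1, -25]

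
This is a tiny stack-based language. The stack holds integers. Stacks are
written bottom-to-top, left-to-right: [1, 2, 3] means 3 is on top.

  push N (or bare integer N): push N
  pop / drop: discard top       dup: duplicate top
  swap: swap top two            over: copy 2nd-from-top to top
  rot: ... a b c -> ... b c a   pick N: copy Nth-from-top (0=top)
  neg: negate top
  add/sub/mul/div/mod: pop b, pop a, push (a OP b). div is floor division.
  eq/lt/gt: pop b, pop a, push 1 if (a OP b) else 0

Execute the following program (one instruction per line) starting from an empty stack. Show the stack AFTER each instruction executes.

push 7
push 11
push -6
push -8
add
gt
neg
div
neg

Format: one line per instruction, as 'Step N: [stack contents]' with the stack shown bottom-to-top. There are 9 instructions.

Step 1: [7]
Step 2: [7, 11]
Step 3: [7, 11, -6]
Step 4: [7, 11, -6, -8]
Step 5: [7, 11, -14]
Step 6: [7, 1]
Step 7: [7, -1]
Step 8: [-7]
Step 9: [7]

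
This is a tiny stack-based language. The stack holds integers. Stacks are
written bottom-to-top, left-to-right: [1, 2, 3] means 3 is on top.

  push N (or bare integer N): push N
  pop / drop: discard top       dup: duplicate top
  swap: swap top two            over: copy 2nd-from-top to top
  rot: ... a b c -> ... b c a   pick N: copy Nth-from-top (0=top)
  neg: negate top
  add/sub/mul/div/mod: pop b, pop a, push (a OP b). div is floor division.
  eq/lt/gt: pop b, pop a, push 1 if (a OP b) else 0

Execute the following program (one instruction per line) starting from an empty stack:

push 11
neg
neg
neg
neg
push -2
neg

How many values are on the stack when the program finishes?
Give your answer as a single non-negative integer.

Answer: 2

Derivation:
After 'push 11': stack = [11] (depth 1)
After 'neg': stack = [-11] (depth 1)
After 'neg': stack = [11] (depth 1)
After 'neg': stack = [-11] (depth 1)
After 'neg': stack = [11] (depth 1)
After 'push -2': stack = [11, -2] (depth 2)
After 'neg': stack = [11, 2] (depth 2)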